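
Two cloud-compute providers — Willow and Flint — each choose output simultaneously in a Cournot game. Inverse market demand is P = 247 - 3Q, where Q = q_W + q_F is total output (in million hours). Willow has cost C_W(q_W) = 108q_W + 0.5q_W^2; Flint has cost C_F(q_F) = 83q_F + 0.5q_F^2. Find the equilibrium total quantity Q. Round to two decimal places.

Willow's profit: π_W = (247 - 3Q)q_W - (108q_W + (1/2)q_W²). Setting ∂π_W/∂q_W = 0: 139 - 7q_W - 3(q_F) = 0.
Flint's profit: π_F = (247 - 3Q)q_F - (83q_F + (1/2)q_F²). Setting ∂π_F/∂q_F = 0: 164 - 7q_F - 3(q_W) = 0.
So q_W = (139 - 3q_F)/7 and q_F = (164 - 3q_W)/7.
Solving the pair: q_W = 481/40, q_F = 731/40.
Total output Q = 481/40 + 731/40 = 303/10.

30.30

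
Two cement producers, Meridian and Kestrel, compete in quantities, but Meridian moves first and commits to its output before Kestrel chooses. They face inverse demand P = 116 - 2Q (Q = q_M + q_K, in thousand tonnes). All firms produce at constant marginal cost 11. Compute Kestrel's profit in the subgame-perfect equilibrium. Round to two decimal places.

344.53

Solve by backward induction. Given q_M, the follower Kestrel maximises π_K = (116 - 2q_M - 2q_K)q_K - 11q_K.
Follower FOC: 105 - 2q_M - 4q_K = 0, so q_K(q_M) = (105 - 2q_M)/4.
Meridian substitutes q_K(q_M) into its own profit: π_M = q_M(116 - 2q_M - (105 - 2q_M)/2) - 11q_M = (127/2 - q_M)q_M - 11q_M.
Maximising: ∂π_M/∂q_M = 105/2 - 2q_M = 0, giving q_M = 105/4.
Then q_K = (105 - 2·(105/4))/4 = 105/8.
Price P = 116 - 2·(315/8) = 149/4.
Kestrel's profit: (149/4 - 11)·(105/8) = 344.5313.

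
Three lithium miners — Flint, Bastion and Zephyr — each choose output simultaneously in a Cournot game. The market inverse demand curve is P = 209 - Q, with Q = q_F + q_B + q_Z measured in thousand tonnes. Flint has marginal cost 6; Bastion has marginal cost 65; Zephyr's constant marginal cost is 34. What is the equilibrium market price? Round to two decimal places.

78.50

Flint's profit: π_F = (209 - Q)q_F - (6q_F). Setting ∂π_F/∂q_F = 0: 203 - 2q_F - (q_B + q_Z) = 0.
Bastion's profit: π_B = (209 - Q)q_B - (65q_B). Setting ∂π_B/∂q_B = 0: 144 - 2q_B - (q_F + q_Z) = 0.
Zephyr's profit: π_Z = (209 - Q)q_Z - (34q_Z). Setting ∂π_Z/∂q_Z = 0: 175 - 2q_Z - (q_F + q_B) = 0.
Adding the 3 conditions: 522 − 2Q − 2Q = 0, i.e. Q = 261/2.
Back-substituting: q_F = (203 − 261/2) = 145/2, q_B = (144 − 261/2) = 27/2, q_Z = (175 − 261/2) = 89/2.
Total output Q = 261/2, so price P = 209 - 261/2 = 157/2.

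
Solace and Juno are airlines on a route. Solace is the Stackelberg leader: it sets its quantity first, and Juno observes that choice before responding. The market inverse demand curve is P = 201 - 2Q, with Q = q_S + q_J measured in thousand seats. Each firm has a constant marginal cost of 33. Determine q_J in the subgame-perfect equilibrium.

21

Solve by backward induction. Given q_S, the follower Juno maximises π_J = (201 - 2q_S - 2q_J)q_J - 33q_J.
∂π_J/∂q_J = 168 - 2q_S - 4q_J = 0 gives the reaction function q_J = (168 - 2q_S)/4.
Solace substitutes q_J(q_S) into its own profit: π_S = q_S(201 - 2q_S - (168 - 2q_S)/2) - 33q_S = (117 - q_S)q_S - 33q_S.
The leader's first-order condition 84 - 2q_S = 0 yields q_S = 42.
Then q_J = (168 - 2·42)/4 = 21.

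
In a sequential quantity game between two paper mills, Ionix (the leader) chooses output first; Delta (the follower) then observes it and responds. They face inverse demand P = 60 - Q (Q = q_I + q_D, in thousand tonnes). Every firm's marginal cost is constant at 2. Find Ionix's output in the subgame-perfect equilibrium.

29

The follower Delta best-responds to any q_I: π_D = (60 - Q)q_D - 2q_D.
Follower FOC: 58 - q_I - 2q_D = 0, so q_D(q_I) = (58 - q_I)/2.
Ionix substitutes q_D(q_I) into its own profit: π_I = q_I(60 - q_I - (58 - q_I)/2) - 2q_I = (31 - (1/2)q_I)q_I - 2q_I.
Maximising: ∂π_I/∂q_I = 29 - q_I = 0, giving q_I = 29.
Then q_D = (58 - 29)/2 = 29/2.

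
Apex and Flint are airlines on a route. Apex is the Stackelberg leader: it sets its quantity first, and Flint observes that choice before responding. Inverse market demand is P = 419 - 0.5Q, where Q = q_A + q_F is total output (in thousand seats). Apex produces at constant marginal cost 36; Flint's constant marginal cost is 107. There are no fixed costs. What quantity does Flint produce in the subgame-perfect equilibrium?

Solve by backward induction. Given q_A, the follower Flint maximises π_F = (419 - (1/2)q_A - (1/2)q_F)q_F - 107q_F.
Follower FOC: 312 - (1/2)q_A - q_F = 0, so q_F(q_A) = (312 - (1/2)q_A).
Apex substitutes q_F(q_A) into its own profit: π_A = q_A(419 - (1/2)q_A - (312 - (1/2)q_A)/2) - 36q_A = (263 - (1/4)q_A)q_A - 36q_A.
Leader FOC: 227 - (1/2)q_A = 0, so q_A = 454.
Then q_F = (312 - (1/2)·454) = 85.

85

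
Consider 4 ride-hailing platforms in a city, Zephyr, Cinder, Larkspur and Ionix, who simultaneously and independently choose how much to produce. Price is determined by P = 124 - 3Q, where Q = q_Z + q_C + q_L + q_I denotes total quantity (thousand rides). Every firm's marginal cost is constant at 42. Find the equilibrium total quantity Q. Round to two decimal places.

A representative firm's profit is π_i = q_i(124 - 3Q) - 42q_i.
First-order condition (treating rivals' output as given): 82 - 6q_i - 3·Σ_{j≠i} q_j = 0.
With identical firms every q_j equals q_i, so Σ_{j≠i} q_j = 3q_i and 82 = 15q_i, giving q_i = 82/15.
Total output Q = 82/15 + 82/15 + 82/15 + 82/15 = 328/15.

21.87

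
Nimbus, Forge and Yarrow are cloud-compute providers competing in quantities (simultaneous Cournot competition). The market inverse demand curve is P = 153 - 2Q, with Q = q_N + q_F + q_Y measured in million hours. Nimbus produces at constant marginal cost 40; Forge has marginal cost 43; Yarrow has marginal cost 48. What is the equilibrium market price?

71

Nimbus's profit: π_N = (153 - 2Q)q_N - (40q_N). Setting ∂π_N/∂q_N = 0: 113 - 4q_N - 2(q_F + q_Y) = 0.
Forge's profit: π_F = (153 - 2Q)q_F - (43q_F). Setting ∂π_F/∂q_F = 0: 110 - 4q_F - 2(q_N + q_Y) = 0.
Yarrow's first-order condition: 105 - 4q_Y - 2(q_N + q_F) = 0.
Adding the 3 first-order conditions: 328 − 8Q = 0, so Q = 41.
Back-substituting: q_N = (113 − 82)/2 = 31/2, q_F = (110 − 82)/2 = 14, q_Y = (105 − 82)/2 = 23/2.
Total output Q = 41, so price P = 153 - 2·41 = 71.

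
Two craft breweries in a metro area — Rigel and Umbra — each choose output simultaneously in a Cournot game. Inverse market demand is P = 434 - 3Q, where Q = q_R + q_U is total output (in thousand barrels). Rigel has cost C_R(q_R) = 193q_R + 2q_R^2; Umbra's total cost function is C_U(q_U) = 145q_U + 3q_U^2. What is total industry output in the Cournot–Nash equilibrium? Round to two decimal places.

Rigel's profit: π_R = (434 - 3Q)q_R - (193q_R + 2q_R²). Setting ∂π_R/∂q_R = 0: 241 - 10q_R - 3(q_U) = 0.
Umbra's first-order condition: 289 - 12q_U - 3(q_R) = 0.
So q_R = (241 - 3q_U)/10 and q_U = (289 - 3q_R)/12.
Solving the pair: q_R = 675/37, q_U = 19.5225.
Total output Q = 675/37 + 19.5225 = 37.7658.

37.77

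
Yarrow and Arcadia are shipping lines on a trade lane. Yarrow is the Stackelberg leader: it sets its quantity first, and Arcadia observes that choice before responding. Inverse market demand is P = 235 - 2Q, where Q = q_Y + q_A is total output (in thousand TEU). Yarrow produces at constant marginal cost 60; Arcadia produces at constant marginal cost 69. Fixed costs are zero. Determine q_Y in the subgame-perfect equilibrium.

46

The follower Arcadia best-responds to any q_Y: π_A = (235 - 2Q)q_A - 69q_A.
∂π_A/∂q_A = 166 - 2q_Y - 4q_A = 0 gives the reaction function q_A = (166 - 2q_Y)/4.
Yarrow substitutes q_A(q_Y) into its own profit: π_Y = q_Y(235 - 2q_Y - (166 - 2q_Y)/2) - 60q_Y = (152 - q_Y)q_Y - 60q_Y.
The leader's first-order condition 92 - 2q_Y = 0 yields q_Y = 46.
Then q_A = (166 - 2·46)/4 = 37/2.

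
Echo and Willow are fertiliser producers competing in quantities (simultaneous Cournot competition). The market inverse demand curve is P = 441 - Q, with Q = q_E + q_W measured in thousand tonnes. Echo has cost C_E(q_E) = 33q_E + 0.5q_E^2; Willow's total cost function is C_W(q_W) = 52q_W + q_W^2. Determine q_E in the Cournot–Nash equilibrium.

113

Echo's profit: π_E = (441 - Q)q_E - (33q_E + (1/2)q_E²). Setting ∂π_E/∂q_E = 0: 408 - 3q_E - (q_W) = 0.
Willow's first-order condition: 389 - 4q_W - (q_E) = 0.
Rearranging gives the reaction functions q_E = (408 - q_W)/3 and q_W = (389 - q_E)/4.
Solving the pair: q_E = 113, q_W = 69.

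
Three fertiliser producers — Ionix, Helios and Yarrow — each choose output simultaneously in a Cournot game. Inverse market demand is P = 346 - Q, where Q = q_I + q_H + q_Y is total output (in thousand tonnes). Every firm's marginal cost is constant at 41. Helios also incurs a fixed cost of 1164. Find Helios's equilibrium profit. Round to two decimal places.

4650.06

A representative firm's profit is π_i = q_i(346 - Q) - 41q_i.
Setting ∂π_i/∂q_i = 0 with rivals' quantities fixed: 305 - 2q_i - Σ_{j≠i} q_j = 0.
With identical firms every q_j equals q_i, so Σ_{j≠i} q_j = 2q_i and 305 = 4q_i, giving q_i = 305/4.
Price P = 346 - 915/4 = 469/4.
Helios's profit: (469/4 - 41)·(305/4) - 1164 = 4650.0625.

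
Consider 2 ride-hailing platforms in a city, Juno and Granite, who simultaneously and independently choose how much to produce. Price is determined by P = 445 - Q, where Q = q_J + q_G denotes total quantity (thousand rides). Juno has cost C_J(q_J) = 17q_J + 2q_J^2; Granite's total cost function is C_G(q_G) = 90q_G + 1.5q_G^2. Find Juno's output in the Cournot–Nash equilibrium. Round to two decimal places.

Juno's profit: π_J = (445 - Q)q_J - (17q_J + 2q_J²). Setting ∂π_J/∂q_J = 0: 428 - 6q_J - (q_G) = 0.
Granite's first-order condition: 355 - 5q_G - (q_J) = 0.
Best responses: q_J = (428 - q_G)/6, q_G = (355 - q_J)/5.
Solving the pair: q_J = 1785/29, q_G = 1702/29.

61.55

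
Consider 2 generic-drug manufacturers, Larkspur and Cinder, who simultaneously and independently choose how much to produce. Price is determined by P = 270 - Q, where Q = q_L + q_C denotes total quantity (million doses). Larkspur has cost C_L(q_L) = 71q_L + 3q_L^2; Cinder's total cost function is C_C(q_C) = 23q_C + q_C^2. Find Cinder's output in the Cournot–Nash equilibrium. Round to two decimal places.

Larkspur's profit: π_L = (270 - Q)q_L - (71q_L + 3q_L²). Setting ∂π_L/∂q_L = 0: 199 - 8q_L - (q_C) = 0.
Cinder's first-order condition: 247 - 4q_C - (q_L) = 0.
Best responses: q_L = (199 - q_C)/8, q_C = (247 - q_L)/4.
Substituting one into the other gives q_L = 549/31 and q_C = 1777/31.

57.32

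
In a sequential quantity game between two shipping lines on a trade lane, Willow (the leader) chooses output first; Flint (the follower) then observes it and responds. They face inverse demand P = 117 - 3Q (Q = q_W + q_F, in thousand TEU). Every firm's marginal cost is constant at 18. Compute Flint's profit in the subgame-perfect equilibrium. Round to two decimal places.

204.19

The follower Flint best-responds to any q_W: π_F = (117 - 3Q)q_F - 18q_F.
Setting the follower's marginal profit to zero, 99 - 3q_W - 6q_F = 0, i.e. q_F = (99 - 3q_W)/6.
The leader anticipates this reaction. Substituting into P = 117 - 3Q gives P = 135/2 - (3/2)q_W, so π_W = (135/2 - (3/2)q_W)q_W - 18q_W.
Leader FOC: 99/2 - 3q_W = 0, so q_W = 33/2.
Then q_F = (99 - 3·(33/2))/6 = 33/4.
Price P = 117 - 3·(99/4) = 171/4.
Flint's profit: (171/4 - 18)·(33/4) = 204.1875.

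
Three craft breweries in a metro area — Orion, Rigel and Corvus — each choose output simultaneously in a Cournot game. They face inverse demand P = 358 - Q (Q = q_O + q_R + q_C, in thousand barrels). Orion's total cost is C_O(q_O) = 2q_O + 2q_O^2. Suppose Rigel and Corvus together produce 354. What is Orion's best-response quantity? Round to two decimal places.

0.33

With rivals' combined output fixed at 354, Orion's profit is π_O = (358 - 354 - q_O)q_O - (2q_O + 2q_O²) = (4 - q_O)q_O - (2q_O + 2q_O²).
∂π_O/∂q_O = 2 - 6q_O = 0, so q_O = 1/3.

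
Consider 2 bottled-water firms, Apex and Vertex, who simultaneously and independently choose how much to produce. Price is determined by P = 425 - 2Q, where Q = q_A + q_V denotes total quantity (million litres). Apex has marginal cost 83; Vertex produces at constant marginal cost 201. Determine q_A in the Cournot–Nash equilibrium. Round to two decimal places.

76.67

Apex's profit: π_A = (425 - 2Q)q_A - (83q_A). Setting ∂π_A/∂q_A = 0: 342 - 4q_A - 2(q_V) = 0.
Vertex's profit: π_V = (425 - 2Q)q_V - (201q_V). Setting ∂π_V/∂q_V = 0: 224 - 4q_V - 2(q_A) = 0.
Rearranging gives the reaction functions q_A = (342 - 2q_V)/4 and q_V = (224 - 2q_A)/4.
Substituting one into the other gives q_A = 230/3 and q_V = 53/3.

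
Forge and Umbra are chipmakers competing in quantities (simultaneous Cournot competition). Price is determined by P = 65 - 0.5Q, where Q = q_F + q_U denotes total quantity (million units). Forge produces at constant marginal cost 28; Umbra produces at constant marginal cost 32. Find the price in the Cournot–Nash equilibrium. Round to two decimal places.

Forge's profit: π_F = (65 - 0.5Q)q_F - (28q_F). Setting ∂π_F/∂q_F = 0: 37 - q_F - (1/2)(q_U) = 0.
Umbra's first-order condition: 33 - q_U - (1/2)(q_F) = 0.
So q_F = (37 - (1/2)q_U) and q_U = (33 - (1/2)q_F).
Substituting one into the other gives q_F = 82/3 and q_U = 58/3.
Total output Q = 140/3, so price P = 65 - (1/2)·(140/3) = 125/3.

41.67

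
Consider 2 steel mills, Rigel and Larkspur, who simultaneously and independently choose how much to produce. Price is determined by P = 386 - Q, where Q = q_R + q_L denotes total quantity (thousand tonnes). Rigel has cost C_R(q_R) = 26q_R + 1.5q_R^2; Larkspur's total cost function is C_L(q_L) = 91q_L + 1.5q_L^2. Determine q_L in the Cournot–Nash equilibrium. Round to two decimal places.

46.46

Rigel's profit: π_R = (386 - Q)q_R - (26q_R + (3/2)q_R²). Setting ∂π_R/∂q_R = 0: 360 - 5q_R - (q_L) = 0.
Larkspur's first-order condition: 295 - 5q_L - (q_R) = 0.
Rearranging gives the reaction functions q_R = (360 - q_L)/5 and q_L = (295 - q_R)/5.
Substituting one into the other gives q_R = 1505/24 and q_L = 1115/24.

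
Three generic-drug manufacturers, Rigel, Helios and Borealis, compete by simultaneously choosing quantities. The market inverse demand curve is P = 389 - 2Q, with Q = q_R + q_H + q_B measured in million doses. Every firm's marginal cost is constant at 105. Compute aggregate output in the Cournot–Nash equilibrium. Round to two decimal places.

A representative firm's profit is π_i = q_i(389 - 2Q) - 105q_i.
First-order condition (treating rivals' output as given): 284 - 4q_i - 2·Σ_{j≠i} q_j = 0.
With identical firms every q_j equals q_i, so Σ_{j≠i} q_j = 2q_i and 284 = 8q_i, giving q_i = 71/2.
Total output Q = 71/2 + 71/2 + 71/2 = 213/2.

106.50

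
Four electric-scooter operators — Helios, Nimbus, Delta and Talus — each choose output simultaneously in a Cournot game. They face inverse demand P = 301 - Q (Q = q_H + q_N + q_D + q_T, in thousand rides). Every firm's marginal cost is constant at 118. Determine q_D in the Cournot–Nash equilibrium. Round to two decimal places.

Each firm earns π_i = (301 - Q)q_i - 118q_i.
Setting ∂π_i/∂q_i = 0 with rivals' quantities fixed: 183 - 2q_i - Σ_{j≠i} q_j = 0.
With identical firms every q_j equals q_i, so Σ_{j≠i} q_j = 3q_i and 183 = 5q_i, giving q_i = 183/5.

36.60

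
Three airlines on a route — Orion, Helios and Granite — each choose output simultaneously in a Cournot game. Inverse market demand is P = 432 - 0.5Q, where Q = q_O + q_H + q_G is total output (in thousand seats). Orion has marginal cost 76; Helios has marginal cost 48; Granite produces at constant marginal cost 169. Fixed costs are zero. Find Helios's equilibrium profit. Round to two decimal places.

35511.13

Orion's profit: π_O = (432 - 0.5Q)q_O - (76q_O). Setting ∂π_O/∂q_O = 0: 356 - q_O - (1/2)(q_H + q_G) = 0.
Helios's first-order condition: 384 - q_H - (1/2)(q_O + q_G) = 0.
Granite's profit: π_G = (432 - 0.5Q)q_G - (169q_G). Setting ∂π_G/∂q_G = 0: 263 - q_G - (1/2)(q_O + q_H) = 0.
Adding the 3 first-order conditions: 1003 − 2Q = 0, so Q = 1003/2.
Back-substituting: q_O = (356 − 1003/4)/(1/2) = 421/2, q_H = (384 − 1003/4)/(1/2) = 533/2, q_G = (263 − 1003/4)/(1/2) = 49/2.
Price P = 432 - (1/2)·(1003/2) = 725/4.
Helios's profit: (725/4 - 48)·(533/2) = 35511.1250.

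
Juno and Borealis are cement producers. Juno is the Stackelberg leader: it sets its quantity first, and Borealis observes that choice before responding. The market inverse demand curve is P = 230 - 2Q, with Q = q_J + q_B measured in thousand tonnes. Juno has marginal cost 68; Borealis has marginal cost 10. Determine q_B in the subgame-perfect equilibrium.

42

Solve by backward induction. Given q_J, the follower Borealis maximises π_B = (230 - 2q_J - 2q_B)q_B - 10q_B.
∂π_B/∂q_B = 220 - 2q_J - 4q_B = 0 gives the reaction function q_B = (220 - 2q_J)/4.
Juno substitutes q_B(q_J) into its own profit: π_J = q_J(230 - 2q_J - (220 - 2q_J)/2) - 68q_J = (120 - q_J)q_J - 68q_J.
Maximising: ∂π_J/∂q_J = 52 - 2q_J = 0, giving q_J = 26.
Then q_B = (220 - 2·26)/4 = 42.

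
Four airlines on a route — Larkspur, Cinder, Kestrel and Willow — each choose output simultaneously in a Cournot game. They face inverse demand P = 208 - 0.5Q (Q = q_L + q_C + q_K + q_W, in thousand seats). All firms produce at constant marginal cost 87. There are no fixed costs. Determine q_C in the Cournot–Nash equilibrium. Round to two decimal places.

48.40

A representative firm's profit is π_i = q_i(208 - 0.5Q) - 87q_i.
Setting ∂π_i/∂q_i = 0 with rivals' quantities fixed: 121 - q_i - (1/2)·Σ_{j≠i} q_j = 0.
With identical firms every q_j equals q_i, so Σ_{j≠i} q_j = 3q_i and 121 = (5/2)q_i, giving q_i = 242/5.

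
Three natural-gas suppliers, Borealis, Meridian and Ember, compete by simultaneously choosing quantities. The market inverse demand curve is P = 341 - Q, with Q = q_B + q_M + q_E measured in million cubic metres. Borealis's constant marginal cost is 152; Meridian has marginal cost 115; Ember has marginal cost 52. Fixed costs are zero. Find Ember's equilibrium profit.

Borealis's profit: π_B = (341 - Q)q_B - (152q_B). Setting ∂π_B/∂q_B = 0: 189 - 2q_B - (q_M + q_E) = 0.
Meridian's profit: π_M = (341 - Q)q_M - (115q_M). Setting ∂π_M/∂q_M = 0: 226 - 2q_M - (q_B + q_E) = 0.
Ember's profit: π_E = (341 - Q)q_E - (52q_E). Setting ∂π_E/∂q_E = 0: 289 - 2q_E - (q_B + q_M) = 0.
Summing all 3 equations gives 704 − 4Q = 0, hence Q = 176.
Back-substituting: q_B = (189 − 176) = 13, q_M = (226 − 176) = 50, q_E = (289 − 176) = 113.
Price P = 341 - 176 = 165.
Ember's profit: (165 - 52)·113 = 12769.

12769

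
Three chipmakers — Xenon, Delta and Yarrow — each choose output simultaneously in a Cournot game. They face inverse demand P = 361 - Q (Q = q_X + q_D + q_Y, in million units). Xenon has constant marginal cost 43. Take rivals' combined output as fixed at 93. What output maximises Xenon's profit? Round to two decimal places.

112.50

With rivals' combined output fixed at 93, Xenon's profit is π_X = (361 - 93 - q_X)q_X - (43q_X) = (268 - q_X)q_X - (43q_X).
∂π_X/∂q_X = 225 - 2q_X = 0, so q_X = 225/2.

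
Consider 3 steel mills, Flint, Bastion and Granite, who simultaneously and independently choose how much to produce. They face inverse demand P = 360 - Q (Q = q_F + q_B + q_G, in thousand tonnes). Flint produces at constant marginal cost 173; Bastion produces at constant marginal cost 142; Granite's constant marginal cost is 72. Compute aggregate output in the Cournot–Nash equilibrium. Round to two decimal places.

173.25

Flint's profit: π_F = (360 - Q)q_F - (173q_F). Setting ∂π_F/∂q_F = 0: 187 - 2q_F - (q_B + q_G) = 0.
Bastion's profit: π_B = (360 - Q)q_B - (142q_B). Setting ∂π_B/∂q_B = 0: 218 - 2q_B - (q_F + q_G) = 0.
Granite's first-order condition: 288 - 2q_G - (q_F + q_B) = 0.
Adding the 3 first-order conditions: 693 − 4Q = 0, so Q = 693/4.
Back-substituting: q_F = (187 − 693/4) = 55/4, q_B = (218 − 693/4) = 179/4, q_G = (288 − 693/4) = 459/4.
Total output Q = 55/4 + 179/4 + 459/4 = 693/4.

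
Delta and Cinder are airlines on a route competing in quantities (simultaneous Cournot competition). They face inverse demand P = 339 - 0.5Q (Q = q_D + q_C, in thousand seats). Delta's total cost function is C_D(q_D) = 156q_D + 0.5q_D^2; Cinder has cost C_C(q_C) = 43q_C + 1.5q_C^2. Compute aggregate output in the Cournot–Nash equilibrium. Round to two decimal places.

Delta's profit: π_D = (339 - 0.5Q)q_D - (156q_D + (1/2)q_D²). Setting ∂π_D/∂q_D = 0: 183 - 2q_D - (1/2)(q_C) = 0.
Cinder's first-order condition: 296 - 4q_C - (1/2)(q_D) = 0.
So q_D = (183 - (1/2)q_C)/2 and q_C = (296 - (1/2)q_D)/4.
Substituting one into the other gives q_D = 75.3548 and q_C = 64.5806.
Total output Q = 75.3548 + 64.5806 = 139.9355.

139.94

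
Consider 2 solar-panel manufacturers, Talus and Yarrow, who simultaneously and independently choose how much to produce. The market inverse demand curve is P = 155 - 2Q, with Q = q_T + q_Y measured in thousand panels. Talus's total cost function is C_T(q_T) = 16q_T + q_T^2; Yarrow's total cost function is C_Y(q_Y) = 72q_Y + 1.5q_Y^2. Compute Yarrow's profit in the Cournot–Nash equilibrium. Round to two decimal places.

Talus's profit: π_T = (155 - 2Q)q_T - (16q_T + q_T²). Setting ∂π_T/∂q_T = 0: 139 - 6q_T - 2(q_Y) = 0.
Yarrow's first-order condition: 83 - 7q_Y - 2(q_T) = 0.
Best responses: q_T = (139 - 2q_Y)/6, q_Y = (83 - 2q_T)/7.
Solving the pair: q_T = 807/38, q_Y = 110/19.
Price P = 155 - 2·(1027/38) = 1918/19.
Yarrow's profit: (1918/19)·(110/19) - 72·(110/19) - (3/2)(110/19)² = 117.3130.

117.31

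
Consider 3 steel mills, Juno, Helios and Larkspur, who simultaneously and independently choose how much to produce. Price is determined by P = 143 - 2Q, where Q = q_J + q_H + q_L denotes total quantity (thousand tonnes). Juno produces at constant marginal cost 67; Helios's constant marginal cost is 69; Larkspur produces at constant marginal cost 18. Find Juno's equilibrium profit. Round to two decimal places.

26.28

Juno's profit: π_J = (143 - 2Q)q_J - (67q_J). Setting ∂π_J/∂q_J = 0: 76 - 4q_J - 2(q_H + q_L) = 0.
Helios's profit: π_H = (143 - 2Q)q_H - (69q_H). Setting ∂π_H/∂q_H = 0: 74 - 4q_H - 2(q_J + q_L) = 0.
Larkspur's first-order condition: 125 - 4q_L - 2(q_J + q_H) = 0.
Adding the 3 conditions: 275 − 4Q − 4Q = 0, i.e. Q = 275/8.
Back-substituting: q_J = (76 − 275/4)/2 = 29/8, q_H = (74 − 275/4)/2 = 21/8, q_L = (125 − 275/4)/2 = 225/8.
Price P = 143 - 2·(275/8) = 297/4.
Juno's profit: (297/4 - 67)·(29/8) = 841/32.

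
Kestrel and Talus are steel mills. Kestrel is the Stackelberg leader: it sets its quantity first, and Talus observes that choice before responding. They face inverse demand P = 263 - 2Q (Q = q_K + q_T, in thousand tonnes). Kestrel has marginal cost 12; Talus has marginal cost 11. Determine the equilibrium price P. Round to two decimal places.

The follower Talus best-responds to any q_K: π_T = (263 - 2Q)q_T - 11q_T.
∂π_T/∂q_T = 252 - 2q_K - 4q_T = 0 gives the reaction function q_T = (252 - 2q_K)/4.
The leader anticipates this reaction. Substituting into P = 263 - 2Q gives P = 137 - q_K, so π_K = (137 - q_K)q_K - 12q_K.
The leader's first-order condition 125 - 2q_K = 0 yields q_K = 125/2.
Then q_T = (252 - 2·(125/2))/4 = 127/4.
Total output Q = 377/4, so price P = 263 - 2·(377/4) = 149/2.

74.50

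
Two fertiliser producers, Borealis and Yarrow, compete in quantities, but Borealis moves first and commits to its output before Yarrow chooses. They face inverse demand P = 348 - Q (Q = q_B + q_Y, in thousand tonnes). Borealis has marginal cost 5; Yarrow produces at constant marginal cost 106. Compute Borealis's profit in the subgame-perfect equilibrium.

Solve by backward induction. Given q_B, the follower Yarrow maximises π_Y = (348 - q_B - q_Y)q_Y - 106q_Y.
∂π_Y/∂q_Y = 242 - q_B - 2q_Y = 0 gives the reaction function q_Y = (242 - q_B)/2.
Borealis substitutes q_Y(q_B) into its own profit: π_B = q_B(348 - q_B - (242 - q_B)/2) - 5q_B = (227 - (1/2)q_B)q_B - 5q_B.
Leader FOC: 222 - q_B = 0, so q_B = 222.
Then q_Y = (242 - 222)/2 = 10.
Price P = 348 - 232 = 116.
Borealis's profit: (116 - 5)·222 = 24642.

24642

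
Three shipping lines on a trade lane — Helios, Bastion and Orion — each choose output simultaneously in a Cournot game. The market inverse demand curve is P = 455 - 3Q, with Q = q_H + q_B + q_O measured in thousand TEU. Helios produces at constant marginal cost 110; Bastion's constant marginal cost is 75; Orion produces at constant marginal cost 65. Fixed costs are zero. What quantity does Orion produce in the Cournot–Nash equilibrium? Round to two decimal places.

Helios's profit: π_H = (455 - 3Q)q_H - (110q_H). Setting ∂π_H/∂q_H = 0: 345 - 6q_H - 3(q_B + q_O) = 0.
Bastion's first-order condition: 380 - 6q_B - 3(q_H + q_O) = 0.
Orion's first-order condition: 390 - 6q_O - 3(q_H + q_B) = 0.
Adding the 3 first-order conditions: 1115 − 12Q = 0, so Q = 1115/12.
Back-substituting: q_H = (345 − 1115/4)/3 = 265/12, q_B = (380 − 1115/4)/3 = 135/4, q_O = (390 − 1115/4)/3 = 445/12.

37.08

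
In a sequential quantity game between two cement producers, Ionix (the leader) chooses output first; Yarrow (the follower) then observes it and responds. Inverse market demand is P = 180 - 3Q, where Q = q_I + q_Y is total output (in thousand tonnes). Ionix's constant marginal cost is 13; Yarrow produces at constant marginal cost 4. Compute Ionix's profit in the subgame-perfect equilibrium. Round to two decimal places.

Solve by backward induction. Given q_I, the follower Yarrow maximises π_Y = (180 - 3q_I - 3q_Y)q_Y - 4q_Y.
Follower FOC: 176 - 3q_I - 6q_Y = 0, so q_Y(q_I) = (176 - 3q_I)/6.
Ionix substitutes q_Y(q_I) into its own profit: π_I = q_I(180 - 3q_I - (176 - 3q_I)/2) - 13q_I = (92 - (3/2)q_I)q_I - 13q_I.
The leader's first-order condition 79 - 3q_I = 0 yields q_I = 79/3.
Then q_Y = (176 - 3·(79/3))/6 = 97/6.
Price P = 180 - 3·(85/2) = 105/2.
Ionix's profit: (105/2 - 13)·(79/3) = 1040.1667.

1040.17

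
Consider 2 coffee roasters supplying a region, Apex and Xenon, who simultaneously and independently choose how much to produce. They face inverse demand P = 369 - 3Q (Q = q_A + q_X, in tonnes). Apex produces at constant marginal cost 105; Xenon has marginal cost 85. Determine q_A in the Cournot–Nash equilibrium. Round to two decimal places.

Apex's profit: π_A = (369 - 3Q)q_A - (105q_A). Setting ∂π_A/∂q_A = 0: 264 - 6q_A - 3(q_X) = 0.
Xenon's profit: π_X = (369 - 3Q)q_X - (85q_X). Setting ∂π_X/∂q_X = 0: 284 - 6q_X - 3(q_A) = 0.
So q_A = (264 - 3q_X)/6 and q_X = (284 - 3q_A)/6.
Substituting one into the other gives q_A = 244/9 and q_X = 304/9.

27.11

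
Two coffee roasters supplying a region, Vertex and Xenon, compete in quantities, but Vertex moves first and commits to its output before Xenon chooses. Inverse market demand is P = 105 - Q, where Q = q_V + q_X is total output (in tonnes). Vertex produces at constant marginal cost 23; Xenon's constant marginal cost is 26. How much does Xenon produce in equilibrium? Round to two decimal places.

18.25

The follower Xenon best-responds to any q_V: π_X = (105 - Q)q_X - 26q_X.
Setting the follower's marginal profit to zero, 79 - q_V - 2q_X = 0, i.e. q_X = (79 - q_V)/2.
Vertex substitutes q_X(q_V) into its own profit: π_V = q_V(105 - q_V - (79 - q_V)/2) - 23q_V = (131/2 - (1/2)q_V)q_V - 23q_V.
Leader FOC: 85/2 - q_V = 0, so q_V = 85/2.
Then q_X = (79 - 85/2)/2 = 73/4.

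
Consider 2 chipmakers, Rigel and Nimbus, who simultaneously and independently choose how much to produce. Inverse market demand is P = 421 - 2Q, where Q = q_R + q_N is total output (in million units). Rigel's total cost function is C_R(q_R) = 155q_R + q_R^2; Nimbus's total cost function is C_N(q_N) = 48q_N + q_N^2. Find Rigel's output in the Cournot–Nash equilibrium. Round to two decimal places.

26.56

Rigel's profit: π_R = (421 - 2Q)q_R - (155q_R + q_R²). Setting ∂π_R/∂q_R = 0: 266 - 6q_R - 2(q_N) = 0.
Nimbus's profit: π_N = (421 - 2Q)q_N - (48q_N + q_N²). Setting ∂π_N/∂q_N = 0: 373 - 6q_N - 2(q_R) = 0.
So q_R = (266 - 2q_N)/6 and q_N = (373 - 2q_R)/6.
Solving the pair: q_R = 425/16, q_N = 853/16.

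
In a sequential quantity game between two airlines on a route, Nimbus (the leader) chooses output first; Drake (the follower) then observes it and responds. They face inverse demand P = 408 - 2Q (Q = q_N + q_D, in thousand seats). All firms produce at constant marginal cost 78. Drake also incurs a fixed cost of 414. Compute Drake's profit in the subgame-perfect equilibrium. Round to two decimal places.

2989.13

Solve by backward induction. Given q_N, the follower Drake maximises π_D = (408 - 2q_N - 2q_D)q_D - 78q_D.
∂π_D/∂q_D = 330 - 2q_N - 4q_D = 0 gives the reaction function q_D = (330 - 2q_N)/4.
The leader anticipates this reaction. Substituting into P = 408 - 2Q gives P = 243 - q_N, so π_N = (243 - q_N)q_N - 78q_N.
Leader FOC: 165 - 2q_N = 0, so q_N = 165/2.
Then q_D = (330 - 2·(165/2))/4 = 165/4.
Price P = 408 - 2·(495/4) = 321/2.
Drake's profit: (321/2 - 78)·(165/4) - 414 = 2989.1250.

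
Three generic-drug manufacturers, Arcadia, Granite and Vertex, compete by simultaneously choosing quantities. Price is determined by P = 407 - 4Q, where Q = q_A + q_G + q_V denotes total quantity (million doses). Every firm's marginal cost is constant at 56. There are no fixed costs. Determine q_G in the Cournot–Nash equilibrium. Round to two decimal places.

A representative firm's profit is π_i = q_i(407 - 4Q) - 56q_i.
Setting ∂π_i/∂q_i = 0 with rivals' quantities fixed: 351 - 8q_i - 4·Σ_{j≠i} q_j = 0.
With identical firms every q_j equals q_i, so Σ_{j≠i} q_j = 2q_i and 351 = 16q_i, giving q_i = 351/16.

21.94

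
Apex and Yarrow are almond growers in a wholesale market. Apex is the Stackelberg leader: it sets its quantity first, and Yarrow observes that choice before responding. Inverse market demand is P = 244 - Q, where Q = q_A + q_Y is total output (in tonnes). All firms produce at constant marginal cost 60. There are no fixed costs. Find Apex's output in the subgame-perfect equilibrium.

Solve by backward induction. Given q_A, the follower Yarrow maximises π_Y = (244 - q_A - q_Y)q_Y - 60q_Y.
Setting the follower's marginal profit to zero, 184 - q_A - 2q_Y = 0, i.e. q_Y = (184 - q_A)/2.
Apex substitutes q_Y(q_A) into its own profit: π_A = q_A(244 - q_A - (184 - q_A)/2) - 60q_A = (152 - (1/2)q_A)q_A - 60q_A.
The leader's first-order condition 92 - q_A = 0 yields q_A = 92.
Then q_Y = (184 - 92)/2 = 46.

92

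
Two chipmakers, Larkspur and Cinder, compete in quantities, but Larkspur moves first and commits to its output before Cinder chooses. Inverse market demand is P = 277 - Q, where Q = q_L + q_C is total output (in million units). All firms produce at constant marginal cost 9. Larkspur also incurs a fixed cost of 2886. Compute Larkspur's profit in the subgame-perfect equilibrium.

Solve by backward induction. Given q_L, the follower Cinder maximises π_C = (277 - q_L - q_C)q_C - 9q_C.
Setting the follower's marginal profit to zero, 268 - q_L - 2q_C = 0, i.e. q_C = (268 - q_L)/2.
The leader anticipates this reaction. Substituting into P = 277 - Q gives P = 143 - (1/2)q_L, so π_L = (143 - (1/2)q_L)q_L - 9q_L.
The leader's first-order condition 134 - q_L = 0 yields q_L = 134.
Then q_C = (268 - 134)/2 = 67.
Price P = 277 - 201 = 76.
Larkspur's profit: (76 - 9)·134 - 2886 = 6092.

6092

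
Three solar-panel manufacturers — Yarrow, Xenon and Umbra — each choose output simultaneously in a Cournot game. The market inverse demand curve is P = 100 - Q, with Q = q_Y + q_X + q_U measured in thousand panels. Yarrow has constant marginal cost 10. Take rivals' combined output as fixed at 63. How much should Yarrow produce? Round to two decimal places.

With rivals' combined output fixed at 63, Yarrow's profit is π_Y = (100 - 63 - q_Y)q_Y - (10q_Y) = (37 - q_Y)q_Y - (10q_Y).
∂π_Y/∂q_Y = 27 - 2q_Y = 0, so q_Y = 27/2.

13.50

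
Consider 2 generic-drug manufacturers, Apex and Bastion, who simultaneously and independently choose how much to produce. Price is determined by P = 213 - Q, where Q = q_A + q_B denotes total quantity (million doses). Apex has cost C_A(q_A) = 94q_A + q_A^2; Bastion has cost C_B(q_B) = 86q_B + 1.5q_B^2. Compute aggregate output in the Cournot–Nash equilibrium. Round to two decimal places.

Apex's profit: π_A = (213 - Q)q_A - (94q_A + q_A²). Setting ∂π_A/∂q_A = 0: 119 - 4q_A - (q_B) = 0.
Bastion's profit: π_B = (213 - Q)q_B - (86q_B + (3/2)q_B²). Setting ∂π_B/∂q_B = 0: 127 - 5q_B - (q_A) = 0.
So q_A = (119 - q_B)/4 and q_B = (127 - q_A)/5.
Solving the pair: q_A = 468/19, q_B = 389/19.
Total output Q = 468/19 + 389/19 = 857/19.

45.11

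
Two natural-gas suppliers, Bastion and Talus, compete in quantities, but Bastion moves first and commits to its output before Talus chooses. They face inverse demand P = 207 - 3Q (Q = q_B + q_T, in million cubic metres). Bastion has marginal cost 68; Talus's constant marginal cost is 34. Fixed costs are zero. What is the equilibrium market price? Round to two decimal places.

94.25

Solve by backward induction. Given q_B, the follower Talus maximises π_T = (207 - 3q_B - 3q_T)q_T - 34q_T.
Setting the follower's marginal profit to zero, 173 - 3q_B - 6q_T = 0, i.e. q_T = (173 - 3q_B)/6.
The leader anticipates this reaction. Substituting into P = 207 - 3Q gives P = 241/2 - (3/2)q_B, so π_B = (241/2 - (3/2)q_B)q_B - 68q_B.
Maximising: ∂π_B/∂q_B = 105/2 - 3q_B = 0, giving q_B = 35/2.
Then q_T = (173 - 3·(35/2))/6 = 241/12.
Total output Q = 451/12, so price P = 207 - 3·(451/12) = 377/4.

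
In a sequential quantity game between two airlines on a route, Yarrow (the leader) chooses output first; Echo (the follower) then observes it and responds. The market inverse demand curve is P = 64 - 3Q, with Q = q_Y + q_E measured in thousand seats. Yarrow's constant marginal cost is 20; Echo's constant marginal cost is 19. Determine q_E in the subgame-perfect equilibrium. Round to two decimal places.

Solve by backward induction. Given q_Y, the follower Echo maximises π_E = (64 - 3q_Y - 3q_E)q_E - 19q_E.
Setting the follower's marginal profit to zero, 45 - 3q_Y - 6q_E = 0, i.e. q_E = (45 - 3q_Y)/6.
Yarrow substitutes q_E(q_Y) into its own profit: π_Y = q_Y(64 - 3q_Y - (45 - 3q_Y)/2) - 20q_Y = (83/2 - (3/2)q_Y)q_Y - 20q_Y.
Maximising: ∂π_Y/∂q_Y = 43/2 - 3q_Y = 0, giving q_Y = 43/6.
Then q_E = (45 - 3·(43/6))/6 = 47/12.

3.92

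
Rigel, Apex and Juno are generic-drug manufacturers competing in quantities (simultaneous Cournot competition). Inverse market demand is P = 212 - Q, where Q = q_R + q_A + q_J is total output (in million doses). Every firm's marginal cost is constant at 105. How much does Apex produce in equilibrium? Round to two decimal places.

A representative firm's profit is π_i = q_i(212 - Q) - 105q_i.
Setting ∂π_i/∂q_i = 0 with rivals' quantities fixed: 107 - 2q_i - Σ_{j≠i} q_j = 0.
By symmetry each firm produces the same amount; substituting Σ_{j≠i} q_j = 2q_i yields q_i = 107/4.

26.75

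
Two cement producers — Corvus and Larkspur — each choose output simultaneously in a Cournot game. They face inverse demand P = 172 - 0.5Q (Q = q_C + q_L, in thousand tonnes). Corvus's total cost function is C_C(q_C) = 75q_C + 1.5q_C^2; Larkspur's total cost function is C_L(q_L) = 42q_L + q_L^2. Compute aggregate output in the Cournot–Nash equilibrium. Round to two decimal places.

Corvus's profit: π_C = (172 - 0.5Q)q_C - (75q_C + (3/2)q_C²). Setting ∂π_C/∂q_C = 0: 97 - 4q_C - (1/2)(q_L) = 0.
Larkspur's profit: π_L = (172 - 0.5Q)q_L - (42q_L + q_L²). Setting ∂π_L/∂q_L = 0: 130 - 3q_L - (1/2)(q_C) = 0.
Rearranging gives the reaction functions q_C = (97 - (1/2)q_L)/4 and q_L = (130 - (1/2)q_C)/3.
Solving the pair: q_C = 904/47, q_L = 1886/47.
Total output Q = 904/47 + 1886/47 = 59.3617.

59.36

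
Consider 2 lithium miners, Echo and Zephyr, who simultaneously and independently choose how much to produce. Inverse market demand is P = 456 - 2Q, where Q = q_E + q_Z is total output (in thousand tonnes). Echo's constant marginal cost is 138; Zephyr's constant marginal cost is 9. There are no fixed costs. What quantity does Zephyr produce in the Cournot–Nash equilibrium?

96

Echo's profit: π_E = (456 - 2Q)q_E - (138q_E). Setting ∂π_E/∂q_E = 0: 318 - 4q_E - 2(q_Z) = 0.
Zephyr's profit: π_Z = (456 - 2Q)q_Z - (9q_Z). Setting ∂π_Z/∂q_Z = 0: 447 - 4q_Z - 2(q_E) = 0.
Best responses: q_E = (318 - 2q_Z)/4, q_Z = (447 - 2q_E)/4.
Substituting one into the other gives q_E = 63/2 and q_Z = 96.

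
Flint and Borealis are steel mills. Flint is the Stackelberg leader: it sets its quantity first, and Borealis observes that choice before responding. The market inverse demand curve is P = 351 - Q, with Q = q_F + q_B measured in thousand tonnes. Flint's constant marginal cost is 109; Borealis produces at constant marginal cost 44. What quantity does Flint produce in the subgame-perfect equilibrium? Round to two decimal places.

The follower Borealis best-responds to any q_F: π_B = (351 - Q)q_B - 44q_B.
∂π_B/∂q_B = 307 - q_F - 2q_B = 0 gives the reaction function q_B = (307 - q_F)/2.
Flint substitutes q_B(q_F) into its own profit: π_F = q_F(351 - q_F - (307 - q_F)/2) - 109q_F = (395/2 - (1/2)q_F)q_F - 109q_F.
The leader's first-order condition 177/2 - q_F = 0 yields q_F = 177/2.
Then q_B = (307 - 177/2)/2 = 437/4.

88.50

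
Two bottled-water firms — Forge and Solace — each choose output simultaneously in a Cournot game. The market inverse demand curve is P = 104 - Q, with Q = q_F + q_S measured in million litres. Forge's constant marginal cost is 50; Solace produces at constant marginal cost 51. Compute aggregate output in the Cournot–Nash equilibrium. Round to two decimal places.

Forge's profit: π_F = (104 - Q)q_F - (50q_F). Setting ∂π_F/∂q_F = 0: 54 - 2q_F - (q_S) = 0.
Solace's profit: π_S = (104 - Q)q_S - (51q_S). Setting ∂π_S/∂q_S = 0: 53 - 2q_S - (q_F) = 0.
So q_F = (54 - q_S)/2 and q_S = (53 - q_F)/2.
Substituting one into the other gives q_F = 55/3 and q_S = 52/3.
Total output Q = 55/3 + 52/3 = 107/3.

35.67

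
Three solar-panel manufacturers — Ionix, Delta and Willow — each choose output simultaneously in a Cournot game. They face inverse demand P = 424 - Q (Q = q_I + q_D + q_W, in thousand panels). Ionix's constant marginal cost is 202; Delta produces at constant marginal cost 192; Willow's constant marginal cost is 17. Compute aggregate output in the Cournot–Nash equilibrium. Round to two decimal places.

215.25

Ionix's profit: π_I = (424 - Q)q_I - (202q_I). Setting ∂π_I/∂q_I = 0: 222 - 2q_I - (q_D + q_W) = 0.
Delta's profit: π_D = (424 - Q)q_D - (192q_D). Setting ∂π_D/∂q_D = 0: 232 - 2q_D - (q_I + q_W) = 0.
Willow's first-order condition: 407 - 2q_W - (q_I + q_D) = 0.
Adding the 3 first-order conditions: 861 − 4Q = 0, so Q = 861/4.
Back-substituting: q_I = (222 − 861/4) = 27/4, q_D = (232 − 861/4) = 67/4, q_W = (407 − 861/4) = 767/4.
Total output Q = 27/4 + 67/4 + 767/4 = 861/4.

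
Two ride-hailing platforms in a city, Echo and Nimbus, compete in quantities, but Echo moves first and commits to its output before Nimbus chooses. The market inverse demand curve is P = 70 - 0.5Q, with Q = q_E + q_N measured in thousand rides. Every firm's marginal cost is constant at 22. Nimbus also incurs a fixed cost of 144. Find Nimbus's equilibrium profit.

The follower Nimbus best-responds to any q_E: π_N = (70 - 0.5Q)q_N - 22q_N.
Follower FOC: 48 - (1/2)q_E - q_N = 0, so q_N(q_E) = (48 - (1/2)q_E).
The leader anticipates this reaction. Substituting into P = 70 - 0.5Q gives P = 46 - (1/4)q_E, so π_E = (46 - (1/4)q_E)q_E - 22q_E.
The leader's first-order condition 24 - (1/2)q_E = 0 yields q_E = 48.
Then q_N = (48 - (1/2)·48) = 24.
Price P = 70 - (1/2)·72 = 34.
Nimbus's profit: (34 - 22)·24 - 144 = 144.

144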